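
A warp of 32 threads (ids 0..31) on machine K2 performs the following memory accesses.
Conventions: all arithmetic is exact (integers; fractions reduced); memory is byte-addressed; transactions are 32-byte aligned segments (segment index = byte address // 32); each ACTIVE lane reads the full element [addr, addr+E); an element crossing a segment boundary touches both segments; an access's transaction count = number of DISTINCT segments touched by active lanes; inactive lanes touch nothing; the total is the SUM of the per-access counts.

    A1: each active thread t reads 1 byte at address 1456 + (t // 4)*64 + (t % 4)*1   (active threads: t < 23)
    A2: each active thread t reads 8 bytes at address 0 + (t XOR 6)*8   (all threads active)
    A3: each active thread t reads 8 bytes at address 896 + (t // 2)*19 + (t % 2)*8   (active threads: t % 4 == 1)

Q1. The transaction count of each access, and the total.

A1: 6 transactions
A2: 8 transactions
A3: 9 transactions

Answer: 6,8,9; total 23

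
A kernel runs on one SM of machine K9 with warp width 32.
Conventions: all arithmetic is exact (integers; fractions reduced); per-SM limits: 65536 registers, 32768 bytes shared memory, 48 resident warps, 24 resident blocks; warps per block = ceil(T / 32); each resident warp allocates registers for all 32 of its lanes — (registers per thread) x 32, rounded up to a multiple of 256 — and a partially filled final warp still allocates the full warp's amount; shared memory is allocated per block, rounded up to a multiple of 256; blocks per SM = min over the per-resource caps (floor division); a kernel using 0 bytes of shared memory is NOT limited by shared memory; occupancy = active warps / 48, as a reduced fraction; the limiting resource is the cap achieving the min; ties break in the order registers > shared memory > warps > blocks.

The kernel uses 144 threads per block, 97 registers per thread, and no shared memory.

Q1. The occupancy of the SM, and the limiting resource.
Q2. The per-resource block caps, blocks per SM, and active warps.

Answer: occupancy 5/16, limited by registers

registers: 3 blocks
shared memory: no limit (kernel uses none)
warps: 9 blocks
blocks: 24 blocks

Answer: 3 blocks, 15 active warps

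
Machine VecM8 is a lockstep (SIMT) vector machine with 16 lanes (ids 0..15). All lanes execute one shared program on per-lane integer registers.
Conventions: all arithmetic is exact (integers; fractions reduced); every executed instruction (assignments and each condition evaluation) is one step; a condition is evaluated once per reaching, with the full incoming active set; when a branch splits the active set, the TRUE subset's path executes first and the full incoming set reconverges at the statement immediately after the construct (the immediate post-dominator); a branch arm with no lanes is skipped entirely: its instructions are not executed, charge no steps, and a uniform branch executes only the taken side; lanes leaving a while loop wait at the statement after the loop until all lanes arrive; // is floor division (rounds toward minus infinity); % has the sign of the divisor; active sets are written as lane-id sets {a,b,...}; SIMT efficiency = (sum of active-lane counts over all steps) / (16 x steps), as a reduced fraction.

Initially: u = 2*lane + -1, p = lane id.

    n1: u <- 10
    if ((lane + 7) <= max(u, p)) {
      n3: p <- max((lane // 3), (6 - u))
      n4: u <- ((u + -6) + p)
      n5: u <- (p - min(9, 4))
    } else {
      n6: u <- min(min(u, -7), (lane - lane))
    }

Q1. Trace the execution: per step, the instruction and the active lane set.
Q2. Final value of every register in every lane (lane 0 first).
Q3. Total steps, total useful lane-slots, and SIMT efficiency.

step 0: u <- 10                      {0,1,2,3,4,5,6,7,8,9,10,11,12,13,14,15}
step 1: eval ((lane + 7) <= max(u, p)) {0,1,2,3,4,5,6,7,8,9,10,11,12,13,14,15}
step 2: p <- max((lane // 3), (6 - u)) {0,1,2,3}
step 3: u <- ((u + -6) + p)          {0,1,2,3}
step 4: u <- (p - min(9, 4))         {0,1,2,3}
step 5: u <- min(min(u, -7), (lane - lane)) {4,5,6,7,8,9,10,11,12,13,14,15}

Answer: 6 steps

u: -4,-4,-4,-3,-7,-7,-7,-7,-7,-7,-7,-7,-7,-7,-7,-7
p: 0,0,0,1,4,5,6,7,8,9,10,11,12,13,14,15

steps = 6; useful = 56; efficiency = 56/96 = 7/12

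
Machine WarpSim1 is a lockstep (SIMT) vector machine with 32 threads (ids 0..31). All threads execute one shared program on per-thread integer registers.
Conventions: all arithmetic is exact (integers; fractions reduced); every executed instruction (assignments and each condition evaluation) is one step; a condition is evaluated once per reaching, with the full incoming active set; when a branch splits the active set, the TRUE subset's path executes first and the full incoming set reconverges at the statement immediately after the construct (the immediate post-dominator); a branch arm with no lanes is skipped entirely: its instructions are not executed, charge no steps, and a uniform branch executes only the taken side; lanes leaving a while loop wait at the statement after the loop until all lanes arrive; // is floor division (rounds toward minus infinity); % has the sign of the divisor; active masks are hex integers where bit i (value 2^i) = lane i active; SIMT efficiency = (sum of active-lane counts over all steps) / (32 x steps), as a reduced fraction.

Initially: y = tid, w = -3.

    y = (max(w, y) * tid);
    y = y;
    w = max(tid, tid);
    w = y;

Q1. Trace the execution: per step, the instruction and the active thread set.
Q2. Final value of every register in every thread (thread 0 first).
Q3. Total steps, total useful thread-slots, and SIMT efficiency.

step 0: y <- (max(w, y) * tid)       0xffffffff
step 1: y <- y                       0xffffffff
step 2: w <- max(tid, tid)           0xffffffff
step 3: w <- y                       0xffffffff

Answer: 4 steps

y: 0,1,4,9,16,25,36,49,64,81,100,121,144,169,196,225,256,289,324,361,400,441,484,529,576,625,676,729,784,841,900,961
w: 0,1,4,9,16,25,36,49,64,81,100,121,144,169,196,225,256,289,324,361,400,441,484,529,576,625,676,729,784,841,900,961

steps = 4; useful = 128; efficiency = 128/128 = 1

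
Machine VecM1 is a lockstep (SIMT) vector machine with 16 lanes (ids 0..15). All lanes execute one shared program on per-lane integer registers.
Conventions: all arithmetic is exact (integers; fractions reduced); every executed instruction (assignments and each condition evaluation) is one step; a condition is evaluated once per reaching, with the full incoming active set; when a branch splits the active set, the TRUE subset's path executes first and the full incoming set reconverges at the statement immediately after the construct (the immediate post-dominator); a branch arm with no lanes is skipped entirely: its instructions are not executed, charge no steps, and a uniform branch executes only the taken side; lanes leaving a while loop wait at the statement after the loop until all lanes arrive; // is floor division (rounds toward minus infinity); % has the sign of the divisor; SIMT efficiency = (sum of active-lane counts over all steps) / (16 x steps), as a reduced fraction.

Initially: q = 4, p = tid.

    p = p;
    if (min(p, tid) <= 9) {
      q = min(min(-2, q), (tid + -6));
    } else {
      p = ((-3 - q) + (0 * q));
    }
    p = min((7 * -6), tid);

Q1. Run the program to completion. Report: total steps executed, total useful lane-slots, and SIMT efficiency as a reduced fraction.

Answer: 5 steps, 64 useful, 4/5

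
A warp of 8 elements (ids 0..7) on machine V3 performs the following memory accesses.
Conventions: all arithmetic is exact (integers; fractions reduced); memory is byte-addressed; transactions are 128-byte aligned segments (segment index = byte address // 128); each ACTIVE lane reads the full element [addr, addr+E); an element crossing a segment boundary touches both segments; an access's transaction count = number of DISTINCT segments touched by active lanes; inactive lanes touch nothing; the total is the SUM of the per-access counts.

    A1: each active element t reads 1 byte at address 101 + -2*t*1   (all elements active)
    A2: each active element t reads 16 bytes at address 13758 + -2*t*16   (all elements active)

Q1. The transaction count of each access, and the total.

A1: 1 transaction
A2: 3 transactions

Answer: 1,3; total 4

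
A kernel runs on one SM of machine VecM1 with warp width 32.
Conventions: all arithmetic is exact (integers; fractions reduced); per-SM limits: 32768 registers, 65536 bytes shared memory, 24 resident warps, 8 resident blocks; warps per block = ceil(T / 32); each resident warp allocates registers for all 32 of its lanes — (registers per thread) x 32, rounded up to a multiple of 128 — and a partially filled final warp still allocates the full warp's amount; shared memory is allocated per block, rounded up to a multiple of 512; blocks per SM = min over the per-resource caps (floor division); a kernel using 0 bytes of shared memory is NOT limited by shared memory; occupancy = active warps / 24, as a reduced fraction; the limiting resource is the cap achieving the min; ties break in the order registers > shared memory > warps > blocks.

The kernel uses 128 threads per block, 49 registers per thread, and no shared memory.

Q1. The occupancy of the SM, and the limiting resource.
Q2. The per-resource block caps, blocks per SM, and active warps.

Answer: occupancy 2/3, limited by registers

registers: 4 blocks
shared memory: no limit (kernel uses none)
warps: 6 blocks
blocks: 8 blocks

Answer: 4 blocks, 16 active warps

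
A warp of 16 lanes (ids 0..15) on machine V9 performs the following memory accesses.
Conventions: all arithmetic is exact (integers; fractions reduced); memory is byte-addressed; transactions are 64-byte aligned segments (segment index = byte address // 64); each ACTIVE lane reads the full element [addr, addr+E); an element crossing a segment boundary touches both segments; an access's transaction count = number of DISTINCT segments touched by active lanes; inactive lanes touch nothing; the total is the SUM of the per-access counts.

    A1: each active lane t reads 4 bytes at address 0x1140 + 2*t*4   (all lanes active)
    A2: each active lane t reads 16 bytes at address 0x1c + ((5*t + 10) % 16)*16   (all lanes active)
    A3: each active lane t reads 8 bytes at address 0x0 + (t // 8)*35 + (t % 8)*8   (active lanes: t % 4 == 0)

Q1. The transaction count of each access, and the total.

A1: 2 transactions
A2: 5 transactions
A3: 2 transactions

Answer: 2,5,2; total 9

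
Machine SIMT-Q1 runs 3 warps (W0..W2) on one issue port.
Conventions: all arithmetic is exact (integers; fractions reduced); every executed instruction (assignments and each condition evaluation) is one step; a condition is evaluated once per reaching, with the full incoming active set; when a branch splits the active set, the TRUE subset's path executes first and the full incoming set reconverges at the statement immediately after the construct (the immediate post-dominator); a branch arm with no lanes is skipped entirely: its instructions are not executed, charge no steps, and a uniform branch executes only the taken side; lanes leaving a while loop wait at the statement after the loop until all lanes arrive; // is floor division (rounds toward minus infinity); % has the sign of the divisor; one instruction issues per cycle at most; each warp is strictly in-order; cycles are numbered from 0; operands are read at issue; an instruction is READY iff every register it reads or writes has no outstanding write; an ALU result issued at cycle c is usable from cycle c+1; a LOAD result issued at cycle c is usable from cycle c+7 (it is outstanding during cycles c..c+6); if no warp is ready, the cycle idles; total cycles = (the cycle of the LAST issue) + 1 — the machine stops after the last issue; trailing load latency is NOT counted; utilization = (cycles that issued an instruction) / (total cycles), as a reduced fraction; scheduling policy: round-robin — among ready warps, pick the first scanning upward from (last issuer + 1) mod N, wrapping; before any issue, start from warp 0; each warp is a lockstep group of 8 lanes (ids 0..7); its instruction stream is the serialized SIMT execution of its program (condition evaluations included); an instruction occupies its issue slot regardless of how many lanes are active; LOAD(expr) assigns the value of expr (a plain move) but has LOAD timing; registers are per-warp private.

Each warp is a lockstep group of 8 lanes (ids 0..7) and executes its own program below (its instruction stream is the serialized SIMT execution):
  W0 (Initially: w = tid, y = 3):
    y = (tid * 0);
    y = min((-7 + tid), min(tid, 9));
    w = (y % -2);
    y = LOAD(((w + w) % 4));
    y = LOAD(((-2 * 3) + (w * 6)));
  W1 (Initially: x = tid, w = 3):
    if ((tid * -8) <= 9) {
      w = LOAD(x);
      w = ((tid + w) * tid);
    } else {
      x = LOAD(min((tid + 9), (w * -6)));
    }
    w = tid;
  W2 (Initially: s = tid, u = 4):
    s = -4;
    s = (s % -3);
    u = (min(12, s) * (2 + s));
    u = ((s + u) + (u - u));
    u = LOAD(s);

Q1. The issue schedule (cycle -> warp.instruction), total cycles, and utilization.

cycle 0: W0.I0
cycle 1: W1.I0
cycle 2: W2.I0
cycle 3: W0.I1
cycle 4: W1.I1
cycle 5: W2.I1
cycle 6: W0.I2
cycle 7: W2.I2
cycle 8: W0.I3
cycle 9: W2.I3
cycle 10: W2.I4
cycle 11: W1.I2
cycle 12: W1.I3
cycle 13: idle
cycle 14: idle
cycle 15: W0.I4

Answer: 16 cycles, utilization 7/8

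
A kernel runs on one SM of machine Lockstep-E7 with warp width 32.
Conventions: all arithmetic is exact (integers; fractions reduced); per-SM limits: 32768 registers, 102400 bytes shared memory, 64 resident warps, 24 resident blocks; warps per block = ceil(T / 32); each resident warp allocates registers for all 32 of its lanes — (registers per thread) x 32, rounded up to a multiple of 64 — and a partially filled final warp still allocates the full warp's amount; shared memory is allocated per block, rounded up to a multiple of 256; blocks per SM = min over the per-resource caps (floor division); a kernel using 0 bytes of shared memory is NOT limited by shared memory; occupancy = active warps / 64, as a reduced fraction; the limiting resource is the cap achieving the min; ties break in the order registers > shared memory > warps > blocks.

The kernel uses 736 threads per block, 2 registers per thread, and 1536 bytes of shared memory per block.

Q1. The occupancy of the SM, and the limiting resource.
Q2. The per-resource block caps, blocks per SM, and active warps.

Answer: occupancy 23/32, limited by warps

registers: 22 blocks
shared memory: 66 blocks
warps: 2 blocks
blocks: 24 blocks

Answer: 2 blocks, 46 active warps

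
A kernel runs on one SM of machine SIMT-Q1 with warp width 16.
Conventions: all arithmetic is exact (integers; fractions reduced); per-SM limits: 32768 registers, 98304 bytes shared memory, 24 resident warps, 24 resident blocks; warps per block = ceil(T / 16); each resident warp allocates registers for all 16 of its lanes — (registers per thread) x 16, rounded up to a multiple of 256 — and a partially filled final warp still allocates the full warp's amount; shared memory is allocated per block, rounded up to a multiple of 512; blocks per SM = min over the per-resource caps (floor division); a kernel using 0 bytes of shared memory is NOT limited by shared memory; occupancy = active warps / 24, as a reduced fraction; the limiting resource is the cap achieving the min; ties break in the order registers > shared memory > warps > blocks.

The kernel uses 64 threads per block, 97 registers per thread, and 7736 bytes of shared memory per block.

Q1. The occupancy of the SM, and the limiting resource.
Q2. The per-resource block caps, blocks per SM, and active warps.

Answer: occupancy 2/3, limited by registers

registers: 4 blocks
shared memory: 12 blocks
warps: 6 blocks
blocks: 24 blocks

Answer: 4 blocks, 16 active warps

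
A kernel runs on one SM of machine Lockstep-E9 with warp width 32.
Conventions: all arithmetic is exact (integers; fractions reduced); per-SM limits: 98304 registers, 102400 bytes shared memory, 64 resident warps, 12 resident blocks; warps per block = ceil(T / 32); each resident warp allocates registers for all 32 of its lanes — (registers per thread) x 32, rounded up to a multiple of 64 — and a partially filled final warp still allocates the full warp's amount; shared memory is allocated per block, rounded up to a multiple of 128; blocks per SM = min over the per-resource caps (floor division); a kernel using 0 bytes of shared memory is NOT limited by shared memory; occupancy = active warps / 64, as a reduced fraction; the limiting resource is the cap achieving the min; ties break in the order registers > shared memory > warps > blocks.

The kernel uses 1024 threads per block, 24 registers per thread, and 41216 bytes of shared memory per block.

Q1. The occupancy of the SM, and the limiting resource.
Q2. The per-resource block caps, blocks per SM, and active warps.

Answer: occupancy 1, limited by shared memory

registers: 4 blocks
shared memory: 2 blocks
warps: 2 blocks
blocks: 12 blocks

Answer: 2 blocks, 64 active warps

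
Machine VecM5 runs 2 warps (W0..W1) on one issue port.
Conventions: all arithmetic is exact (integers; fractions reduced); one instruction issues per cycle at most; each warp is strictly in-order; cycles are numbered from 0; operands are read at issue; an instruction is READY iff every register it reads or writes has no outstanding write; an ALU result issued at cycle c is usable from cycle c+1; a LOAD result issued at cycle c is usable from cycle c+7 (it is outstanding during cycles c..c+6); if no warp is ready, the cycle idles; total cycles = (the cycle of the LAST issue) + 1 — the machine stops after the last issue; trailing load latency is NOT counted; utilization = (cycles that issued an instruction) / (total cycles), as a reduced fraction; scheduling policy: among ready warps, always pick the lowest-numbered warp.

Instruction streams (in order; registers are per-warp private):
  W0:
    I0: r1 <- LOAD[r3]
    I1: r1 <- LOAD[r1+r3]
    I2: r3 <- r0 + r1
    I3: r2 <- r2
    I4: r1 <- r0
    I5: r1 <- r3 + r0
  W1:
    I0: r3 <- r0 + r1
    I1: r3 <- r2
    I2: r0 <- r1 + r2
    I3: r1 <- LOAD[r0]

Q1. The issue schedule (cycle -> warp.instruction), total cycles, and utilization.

cycle 0: W0.I0
cycle 1: W1.I0
cycle 2: W1.I1
cycle 3: W1.I2
cycle 4: W1.I3
cycle 5: idle
cycle 6: idle
cycle 7: W0.I1
cycle 8: idle
cycle 9: idle
cycle 10: idle
cycle 11: idle
cycle 12: idle
cycle 13: idle
cycle 14: W0.I2
cycle 15: W0.I3
cycle 16: W0.I4
cycle 17: W0.I5

Answer: 18 cycles, utilization 5/9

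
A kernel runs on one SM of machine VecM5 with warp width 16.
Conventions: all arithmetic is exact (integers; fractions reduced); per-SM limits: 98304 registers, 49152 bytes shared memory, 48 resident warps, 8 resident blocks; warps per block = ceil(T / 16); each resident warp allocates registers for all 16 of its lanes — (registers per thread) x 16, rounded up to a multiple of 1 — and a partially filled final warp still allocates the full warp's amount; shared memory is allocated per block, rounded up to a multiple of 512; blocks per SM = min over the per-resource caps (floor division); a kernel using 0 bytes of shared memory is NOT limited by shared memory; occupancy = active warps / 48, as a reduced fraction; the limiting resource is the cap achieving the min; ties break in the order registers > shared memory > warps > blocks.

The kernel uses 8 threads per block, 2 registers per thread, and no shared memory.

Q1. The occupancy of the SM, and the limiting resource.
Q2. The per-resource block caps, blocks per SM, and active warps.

Answer: occupancy 1/6, limited by blocks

registers: 3072 blocks
shared memory: no limit (kernel uses none)
warps: 48 blocks
blocks: 8 blocks

Answer: 8 blocks, 8 active warps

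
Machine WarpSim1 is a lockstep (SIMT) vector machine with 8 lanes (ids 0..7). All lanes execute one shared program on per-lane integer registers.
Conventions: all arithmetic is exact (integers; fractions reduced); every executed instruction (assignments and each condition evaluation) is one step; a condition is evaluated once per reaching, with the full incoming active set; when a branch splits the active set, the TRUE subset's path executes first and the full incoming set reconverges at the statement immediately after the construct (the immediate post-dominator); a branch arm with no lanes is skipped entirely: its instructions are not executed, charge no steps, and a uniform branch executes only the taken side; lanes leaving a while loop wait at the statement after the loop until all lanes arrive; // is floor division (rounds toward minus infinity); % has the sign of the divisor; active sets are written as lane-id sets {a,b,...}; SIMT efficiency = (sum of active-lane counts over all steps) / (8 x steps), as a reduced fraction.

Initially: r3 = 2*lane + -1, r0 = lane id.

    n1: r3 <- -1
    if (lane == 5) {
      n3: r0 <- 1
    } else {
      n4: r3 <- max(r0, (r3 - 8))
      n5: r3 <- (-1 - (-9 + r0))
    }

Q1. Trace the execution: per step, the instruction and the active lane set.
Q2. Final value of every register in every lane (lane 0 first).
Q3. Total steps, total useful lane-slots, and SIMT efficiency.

step 0: r3 <- -1                     {0,1,2,3,4,5,6,7}
step 1: eval (lane == 5)             {0,1,2,3,4,5,6,7}
step 2: r0 <- 1                      {5}
step 3: r3 <- max(r0, (r3 - 8))      {0,1,2,3,4,6,7}
step 4: r3 <- (-1 - (-9 + r0))       {0,1,2,3,4,6,7}

Answer: 5 steps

r3: 8,7,6,5,4,-1,2,1
r0: 0,1,2,3,4,1,6,7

steps = 5; useful = 31; efficiency = 31/40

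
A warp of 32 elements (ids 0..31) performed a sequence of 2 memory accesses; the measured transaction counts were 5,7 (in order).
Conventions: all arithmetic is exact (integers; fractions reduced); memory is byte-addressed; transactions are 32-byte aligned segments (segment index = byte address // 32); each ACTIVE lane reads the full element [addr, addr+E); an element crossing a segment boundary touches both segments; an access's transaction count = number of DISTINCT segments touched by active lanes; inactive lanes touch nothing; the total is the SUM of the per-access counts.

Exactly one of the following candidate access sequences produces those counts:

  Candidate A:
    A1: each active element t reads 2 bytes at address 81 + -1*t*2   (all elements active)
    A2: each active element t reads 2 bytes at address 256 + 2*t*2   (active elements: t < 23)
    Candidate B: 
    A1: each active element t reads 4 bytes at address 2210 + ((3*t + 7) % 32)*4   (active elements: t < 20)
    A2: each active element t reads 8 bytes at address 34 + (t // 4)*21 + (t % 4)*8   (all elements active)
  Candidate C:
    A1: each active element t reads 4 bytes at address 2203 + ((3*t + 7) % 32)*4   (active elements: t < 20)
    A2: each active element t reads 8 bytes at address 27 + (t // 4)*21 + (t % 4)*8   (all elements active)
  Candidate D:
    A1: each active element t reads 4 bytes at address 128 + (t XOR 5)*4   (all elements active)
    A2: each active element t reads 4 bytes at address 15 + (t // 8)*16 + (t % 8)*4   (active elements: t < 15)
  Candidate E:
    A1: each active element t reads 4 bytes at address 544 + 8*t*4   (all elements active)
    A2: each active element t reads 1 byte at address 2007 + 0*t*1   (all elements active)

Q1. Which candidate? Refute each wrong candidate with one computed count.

A: A1 gives 3 transactions, not 5
B: A2 gives 6 transactions, not 7
D: A1 gives 4 transactions, not 5
E: A1 gives 32 transactions, not 5
C: all counts match (5,7)

Answer: C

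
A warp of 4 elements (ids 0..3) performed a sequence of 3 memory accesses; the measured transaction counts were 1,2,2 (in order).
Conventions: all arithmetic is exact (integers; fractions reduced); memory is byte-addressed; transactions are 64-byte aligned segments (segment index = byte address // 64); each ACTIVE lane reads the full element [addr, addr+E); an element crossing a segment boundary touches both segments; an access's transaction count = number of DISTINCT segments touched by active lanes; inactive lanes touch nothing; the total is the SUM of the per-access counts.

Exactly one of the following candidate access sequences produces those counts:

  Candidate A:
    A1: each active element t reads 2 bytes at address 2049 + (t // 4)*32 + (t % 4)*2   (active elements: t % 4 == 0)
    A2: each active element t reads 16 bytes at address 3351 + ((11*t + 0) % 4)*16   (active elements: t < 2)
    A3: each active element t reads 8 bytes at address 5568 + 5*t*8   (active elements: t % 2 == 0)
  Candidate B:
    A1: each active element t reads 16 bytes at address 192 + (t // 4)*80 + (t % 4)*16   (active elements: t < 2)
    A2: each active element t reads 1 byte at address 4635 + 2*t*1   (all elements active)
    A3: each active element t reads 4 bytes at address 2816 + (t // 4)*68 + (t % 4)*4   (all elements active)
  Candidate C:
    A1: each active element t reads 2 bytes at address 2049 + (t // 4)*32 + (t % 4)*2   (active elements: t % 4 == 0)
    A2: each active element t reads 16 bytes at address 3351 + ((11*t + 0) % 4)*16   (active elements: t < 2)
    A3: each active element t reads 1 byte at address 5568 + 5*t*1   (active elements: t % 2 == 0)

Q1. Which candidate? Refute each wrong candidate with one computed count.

B: A2 gives 1 transaction, not 2
C: A3 gives 1 transaction, not 2
A: all counts match (1,2,2)

Answer: A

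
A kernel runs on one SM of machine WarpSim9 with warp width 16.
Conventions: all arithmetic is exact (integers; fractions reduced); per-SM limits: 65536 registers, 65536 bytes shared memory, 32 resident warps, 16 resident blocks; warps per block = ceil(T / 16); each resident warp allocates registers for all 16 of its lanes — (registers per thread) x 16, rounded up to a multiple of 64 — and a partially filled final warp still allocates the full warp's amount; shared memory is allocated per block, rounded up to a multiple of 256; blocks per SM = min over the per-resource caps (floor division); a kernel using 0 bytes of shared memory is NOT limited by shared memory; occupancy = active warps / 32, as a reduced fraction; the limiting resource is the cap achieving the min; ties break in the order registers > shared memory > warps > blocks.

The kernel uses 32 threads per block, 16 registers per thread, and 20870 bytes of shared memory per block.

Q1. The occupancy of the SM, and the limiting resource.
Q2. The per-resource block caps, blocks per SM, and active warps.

Answer: occupancy 3/16, limited by shared memory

registers: 128 blocks
shared memory: 3 blocks
warps: 16 blocks
blocks: 16 blocks

Answer: 3 blocks, 6 active warps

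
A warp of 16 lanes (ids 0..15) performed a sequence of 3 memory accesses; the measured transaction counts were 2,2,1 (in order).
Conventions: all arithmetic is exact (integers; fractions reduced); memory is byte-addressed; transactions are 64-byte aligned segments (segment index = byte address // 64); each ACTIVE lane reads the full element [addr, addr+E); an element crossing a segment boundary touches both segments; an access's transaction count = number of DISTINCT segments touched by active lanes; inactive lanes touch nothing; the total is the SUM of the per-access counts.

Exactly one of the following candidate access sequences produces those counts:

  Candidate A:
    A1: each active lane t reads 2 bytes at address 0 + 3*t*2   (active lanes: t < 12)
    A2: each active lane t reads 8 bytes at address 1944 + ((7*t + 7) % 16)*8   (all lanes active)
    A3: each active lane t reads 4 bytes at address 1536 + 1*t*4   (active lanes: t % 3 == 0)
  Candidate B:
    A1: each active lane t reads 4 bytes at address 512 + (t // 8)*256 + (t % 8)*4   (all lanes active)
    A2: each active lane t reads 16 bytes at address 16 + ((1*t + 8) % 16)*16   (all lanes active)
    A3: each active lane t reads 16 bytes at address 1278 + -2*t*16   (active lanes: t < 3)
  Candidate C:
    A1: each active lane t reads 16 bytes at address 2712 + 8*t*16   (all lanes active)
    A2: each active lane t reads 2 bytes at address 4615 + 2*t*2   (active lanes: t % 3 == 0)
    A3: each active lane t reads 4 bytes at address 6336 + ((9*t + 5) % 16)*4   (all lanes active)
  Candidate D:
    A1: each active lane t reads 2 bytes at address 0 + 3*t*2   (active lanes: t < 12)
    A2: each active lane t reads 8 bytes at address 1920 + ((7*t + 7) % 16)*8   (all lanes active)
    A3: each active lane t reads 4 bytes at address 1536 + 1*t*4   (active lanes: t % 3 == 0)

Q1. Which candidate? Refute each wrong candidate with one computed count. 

A: A2 gives 3 transactions, not 2
B: A2 gives 5 transactions, not 2
C: A1 gives 16 transactions, not 2
D: all counts match (2,2,1)

Answer: D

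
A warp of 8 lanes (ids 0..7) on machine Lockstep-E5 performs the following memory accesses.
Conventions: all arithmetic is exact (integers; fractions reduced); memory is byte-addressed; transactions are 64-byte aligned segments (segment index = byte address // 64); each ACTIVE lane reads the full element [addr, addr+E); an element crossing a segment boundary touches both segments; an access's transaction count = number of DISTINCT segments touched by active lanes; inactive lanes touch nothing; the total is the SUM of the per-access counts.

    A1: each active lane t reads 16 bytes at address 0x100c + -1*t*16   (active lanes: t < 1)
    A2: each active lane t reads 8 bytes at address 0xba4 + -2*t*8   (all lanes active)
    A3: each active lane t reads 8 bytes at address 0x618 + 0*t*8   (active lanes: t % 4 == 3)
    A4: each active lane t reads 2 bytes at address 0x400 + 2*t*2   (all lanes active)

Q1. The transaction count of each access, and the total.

A1: 1 transaction
A2: 3 transactions
A3: 1 transaction
A4: 1 transaction

Answer: 1,3,1,1; total 6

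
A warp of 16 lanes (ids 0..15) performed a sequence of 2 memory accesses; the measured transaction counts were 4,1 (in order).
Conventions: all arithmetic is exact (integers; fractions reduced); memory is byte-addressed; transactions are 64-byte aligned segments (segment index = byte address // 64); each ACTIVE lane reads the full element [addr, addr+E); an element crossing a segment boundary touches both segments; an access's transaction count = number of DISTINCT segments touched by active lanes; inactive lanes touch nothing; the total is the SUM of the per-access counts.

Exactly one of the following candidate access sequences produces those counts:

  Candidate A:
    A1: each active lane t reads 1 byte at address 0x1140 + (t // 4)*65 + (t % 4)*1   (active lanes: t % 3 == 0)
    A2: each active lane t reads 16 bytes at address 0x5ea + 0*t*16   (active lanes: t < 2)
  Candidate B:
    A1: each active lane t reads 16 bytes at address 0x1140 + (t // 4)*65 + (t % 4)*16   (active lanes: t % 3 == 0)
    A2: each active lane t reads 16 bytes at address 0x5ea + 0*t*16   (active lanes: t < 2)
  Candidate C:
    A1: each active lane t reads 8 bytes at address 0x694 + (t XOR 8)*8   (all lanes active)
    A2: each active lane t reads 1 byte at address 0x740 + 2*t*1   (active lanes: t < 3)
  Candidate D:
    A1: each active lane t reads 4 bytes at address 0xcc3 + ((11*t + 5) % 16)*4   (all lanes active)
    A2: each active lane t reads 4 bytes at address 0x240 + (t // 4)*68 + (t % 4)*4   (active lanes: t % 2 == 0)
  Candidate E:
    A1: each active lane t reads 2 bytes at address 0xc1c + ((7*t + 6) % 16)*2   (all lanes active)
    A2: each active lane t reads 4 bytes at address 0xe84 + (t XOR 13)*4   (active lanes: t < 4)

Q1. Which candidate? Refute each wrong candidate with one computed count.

B: A1 gives 5 transactions, not 4
C: A1 gives 3 transactions, not 4
D: A1 gives 2 transactions, not 4
E: A1 gives 1 transaction, not 4
A: all counts match (4,1)

Answer: A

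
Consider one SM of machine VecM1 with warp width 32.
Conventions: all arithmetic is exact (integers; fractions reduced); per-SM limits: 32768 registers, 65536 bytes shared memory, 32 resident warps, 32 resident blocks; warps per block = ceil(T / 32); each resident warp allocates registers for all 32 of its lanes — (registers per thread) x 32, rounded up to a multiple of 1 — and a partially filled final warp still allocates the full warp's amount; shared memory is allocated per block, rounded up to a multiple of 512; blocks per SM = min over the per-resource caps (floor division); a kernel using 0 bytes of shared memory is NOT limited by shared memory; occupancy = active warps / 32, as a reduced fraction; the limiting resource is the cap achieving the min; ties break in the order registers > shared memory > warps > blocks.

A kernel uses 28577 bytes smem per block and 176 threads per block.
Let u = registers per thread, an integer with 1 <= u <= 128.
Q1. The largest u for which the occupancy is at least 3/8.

Answer: u = 85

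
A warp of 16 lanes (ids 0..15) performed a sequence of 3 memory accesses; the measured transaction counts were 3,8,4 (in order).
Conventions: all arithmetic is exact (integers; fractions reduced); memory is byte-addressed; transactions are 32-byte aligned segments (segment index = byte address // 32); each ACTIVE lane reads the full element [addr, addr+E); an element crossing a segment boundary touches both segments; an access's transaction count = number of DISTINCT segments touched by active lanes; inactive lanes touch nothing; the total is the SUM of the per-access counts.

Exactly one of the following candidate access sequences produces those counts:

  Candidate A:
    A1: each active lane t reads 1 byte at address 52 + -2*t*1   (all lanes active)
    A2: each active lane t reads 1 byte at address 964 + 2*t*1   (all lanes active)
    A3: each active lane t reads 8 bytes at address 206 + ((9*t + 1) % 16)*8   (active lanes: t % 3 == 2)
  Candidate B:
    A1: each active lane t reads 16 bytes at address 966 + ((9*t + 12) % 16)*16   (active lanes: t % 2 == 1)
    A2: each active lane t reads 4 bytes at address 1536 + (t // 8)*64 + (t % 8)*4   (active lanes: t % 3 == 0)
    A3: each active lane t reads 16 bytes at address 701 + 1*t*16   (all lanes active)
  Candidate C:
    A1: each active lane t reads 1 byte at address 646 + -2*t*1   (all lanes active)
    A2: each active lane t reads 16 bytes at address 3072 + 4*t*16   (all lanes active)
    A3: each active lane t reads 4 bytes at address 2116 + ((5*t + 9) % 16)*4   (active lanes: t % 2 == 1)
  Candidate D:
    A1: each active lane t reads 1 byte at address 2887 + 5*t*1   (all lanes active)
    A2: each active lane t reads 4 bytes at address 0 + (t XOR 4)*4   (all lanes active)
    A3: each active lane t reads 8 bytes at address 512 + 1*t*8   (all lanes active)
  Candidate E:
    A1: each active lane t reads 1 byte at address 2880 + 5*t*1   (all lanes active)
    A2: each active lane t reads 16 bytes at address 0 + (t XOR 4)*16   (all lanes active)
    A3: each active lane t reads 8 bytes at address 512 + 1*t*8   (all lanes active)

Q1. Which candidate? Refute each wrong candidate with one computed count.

A: A1 gives 2 transactions, not 3
B: A1 gives 9 transactions, not 3
C: A1 gives 2 transactions, not 3
D: A2 gives 2 transactions, not 8
E: all counts match (3,8,4)

Answer: E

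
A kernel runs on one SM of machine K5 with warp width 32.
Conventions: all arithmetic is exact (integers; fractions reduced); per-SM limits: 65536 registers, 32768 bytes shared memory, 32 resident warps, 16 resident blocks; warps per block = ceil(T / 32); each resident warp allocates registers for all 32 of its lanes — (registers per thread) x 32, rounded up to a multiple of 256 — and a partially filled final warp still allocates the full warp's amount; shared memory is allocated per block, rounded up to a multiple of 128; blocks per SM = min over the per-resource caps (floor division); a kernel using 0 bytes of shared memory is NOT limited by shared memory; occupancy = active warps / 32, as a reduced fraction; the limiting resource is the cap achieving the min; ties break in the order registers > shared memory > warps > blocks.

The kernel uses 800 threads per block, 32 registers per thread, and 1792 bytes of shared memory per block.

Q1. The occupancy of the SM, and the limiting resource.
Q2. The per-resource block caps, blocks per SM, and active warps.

Answer: occupancy 25/32, limited by warps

registers: 2 blocks
shared memory: 18 blocks
warps: 1 block
blocks: 16 blocks

Answer: 1 block, 25 active warps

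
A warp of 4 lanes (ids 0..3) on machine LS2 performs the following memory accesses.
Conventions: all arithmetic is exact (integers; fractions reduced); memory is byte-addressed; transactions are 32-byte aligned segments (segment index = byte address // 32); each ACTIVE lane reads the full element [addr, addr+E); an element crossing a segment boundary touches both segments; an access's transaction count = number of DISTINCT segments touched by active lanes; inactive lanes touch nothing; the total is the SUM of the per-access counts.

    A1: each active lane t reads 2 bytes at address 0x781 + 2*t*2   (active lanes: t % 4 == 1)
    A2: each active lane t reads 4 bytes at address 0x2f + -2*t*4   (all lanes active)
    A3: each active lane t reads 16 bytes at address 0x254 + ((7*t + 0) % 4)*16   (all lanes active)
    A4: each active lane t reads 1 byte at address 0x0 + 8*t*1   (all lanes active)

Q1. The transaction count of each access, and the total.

A1: 1 transaction
A2: 2 transactions
A3: 3 transactions
A4: 1 transaction

Answer: 1,2,3,1; total 7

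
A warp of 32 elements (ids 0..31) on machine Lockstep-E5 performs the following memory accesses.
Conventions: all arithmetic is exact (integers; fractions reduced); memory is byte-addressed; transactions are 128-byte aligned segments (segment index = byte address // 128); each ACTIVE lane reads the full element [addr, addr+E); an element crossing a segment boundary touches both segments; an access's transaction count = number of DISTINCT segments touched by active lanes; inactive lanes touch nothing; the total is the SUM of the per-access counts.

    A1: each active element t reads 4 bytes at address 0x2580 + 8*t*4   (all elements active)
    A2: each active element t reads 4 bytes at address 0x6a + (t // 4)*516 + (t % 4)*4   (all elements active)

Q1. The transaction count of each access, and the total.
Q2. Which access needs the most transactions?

A1: 8 transactions
A2: 12 transactions

Answer: 8,12; total 20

Answer: A2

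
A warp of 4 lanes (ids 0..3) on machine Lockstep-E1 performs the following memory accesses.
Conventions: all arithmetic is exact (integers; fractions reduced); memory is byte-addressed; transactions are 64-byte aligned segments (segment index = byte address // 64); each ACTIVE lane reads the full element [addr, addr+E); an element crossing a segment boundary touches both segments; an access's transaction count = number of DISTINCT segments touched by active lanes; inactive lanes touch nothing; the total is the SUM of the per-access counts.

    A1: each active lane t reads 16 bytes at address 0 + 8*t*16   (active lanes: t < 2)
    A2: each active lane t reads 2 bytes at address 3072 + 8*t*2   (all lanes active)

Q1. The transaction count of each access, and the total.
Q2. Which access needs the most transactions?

A1: 2 transactions
A2: 1 transaction

Answer: 2,1; total 3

Answer: A1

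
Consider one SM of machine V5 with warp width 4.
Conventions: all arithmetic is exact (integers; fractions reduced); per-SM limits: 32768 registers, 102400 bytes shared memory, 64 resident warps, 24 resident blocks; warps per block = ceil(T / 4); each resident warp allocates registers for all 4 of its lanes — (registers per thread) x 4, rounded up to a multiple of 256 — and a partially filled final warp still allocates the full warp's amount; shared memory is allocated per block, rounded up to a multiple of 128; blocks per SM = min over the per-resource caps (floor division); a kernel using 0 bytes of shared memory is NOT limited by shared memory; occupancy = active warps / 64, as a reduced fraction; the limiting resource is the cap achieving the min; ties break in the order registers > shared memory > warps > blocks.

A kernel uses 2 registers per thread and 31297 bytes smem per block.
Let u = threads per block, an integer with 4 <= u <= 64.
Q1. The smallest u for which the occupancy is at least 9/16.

Answer: u = 45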